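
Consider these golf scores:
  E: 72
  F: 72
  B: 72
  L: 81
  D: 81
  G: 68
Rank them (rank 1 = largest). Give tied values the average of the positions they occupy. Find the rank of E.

4

Sorted (descending): 81, 81, 72, 72, 72, 68
The 2 values of 81 occupy positions 1–2 → average rank (1+2)/2 = 1.5.
The 3 values of 72 occupy positions 3–5 → average rank 4.
E has value 72 → rank 4.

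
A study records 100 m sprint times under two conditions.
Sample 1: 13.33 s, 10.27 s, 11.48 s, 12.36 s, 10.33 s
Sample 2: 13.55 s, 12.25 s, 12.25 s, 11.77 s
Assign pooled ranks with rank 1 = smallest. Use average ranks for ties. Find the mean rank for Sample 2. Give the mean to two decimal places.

6.00

Sorted (ascending): 10.27, 10.33, 11.48, 11.77, 12.25, 12.25, 12.36, 13.33, 13.55
The 2 values of 12.25 occupy positions 5–6 → average rank (5+6)/2 = 5.5.
Sample 2 values → pooled ranks: 13.55→9, 12.25→5.5, 12.25→5.5, 11.77→4
Mean rank = (9 + 5.5 + 5.5 + 4) / 4 = 6.00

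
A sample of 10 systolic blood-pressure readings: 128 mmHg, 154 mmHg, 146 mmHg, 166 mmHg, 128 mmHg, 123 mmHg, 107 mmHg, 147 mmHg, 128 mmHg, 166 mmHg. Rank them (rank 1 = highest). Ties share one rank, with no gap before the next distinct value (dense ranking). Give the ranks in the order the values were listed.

5, 2, 4, 1, 5, 6, 7, 3, 5, 1

Sorted (descending): 166, 166, 154, 147, 146, 128, 128, 128, 123, 107
The 2 values of 166 share dense rank 1.
The 3 values of 128 share dense rank 5.
Remaining distinct values take the next consecutive integers.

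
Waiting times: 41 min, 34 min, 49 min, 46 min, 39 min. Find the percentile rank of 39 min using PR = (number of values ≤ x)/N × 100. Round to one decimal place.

N = 5.
Strictly below 39: 1. Equal to 39: 1.
PR = 2/5 × 100 = 40.0

40.0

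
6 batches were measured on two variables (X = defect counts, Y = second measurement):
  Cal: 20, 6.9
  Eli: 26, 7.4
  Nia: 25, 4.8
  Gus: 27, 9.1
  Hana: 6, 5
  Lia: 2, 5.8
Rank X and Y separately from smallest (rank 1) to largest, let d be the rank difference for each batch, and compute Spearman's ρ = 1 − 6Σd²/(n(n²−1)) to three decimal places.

0.600

Ranks of variable 1: 3, 5, 4, 6, 2, 1
Ranks of variable 2: 4, 5, 1, 6, 2, 3
d = r₁ − r₂: -1, 0, 3, 0, 0, -2
d²: 1, 0, 9, 0, 0, 4; Σd² = 14
ρ = 1 − 6·14/(6·35) = 1 − 84/210 = 0.600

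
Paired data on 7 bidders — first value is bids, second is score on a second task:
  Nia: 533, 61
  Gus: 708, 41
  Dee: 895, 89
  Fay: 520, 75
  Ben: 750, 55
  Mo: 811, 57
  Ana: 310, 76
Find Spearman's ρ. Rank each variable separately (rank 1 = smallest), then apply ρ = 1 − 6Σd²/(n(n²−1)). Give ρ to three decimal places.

Ranks of variable 1: 3, 4, 7, 2, 5, 6, 1
Ranks of variable 2: 4, 1, 7, 5, 2, 3, 6
d = r₁ − r₂: -1, 3, 0, -3, 3, 3, -5
d²: 1, 9, 0, 9, 9, 9, 25; Σd² = 62
ρ = 1 − 6·62/(7·48) = 1 − 372/336 = -0.107

-0.107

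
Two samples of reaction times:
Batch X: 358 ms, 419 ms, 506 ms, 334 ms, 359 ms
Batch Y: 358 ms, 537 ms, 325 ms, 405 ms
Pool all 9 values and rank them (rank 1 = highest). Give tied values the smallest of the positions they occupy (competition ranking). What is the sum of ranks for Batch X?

24

Sorted (descending): 537, 506, 419, 405, 359, 358, 358, 334, 325
The 2 values of 358 occupy positions 6–7 → each gets rank 6.
Batch X values → pooled ranks: 358→6, 419→3, 506→2, 334→8, 359→5
Rank sum = 6 + 3 + 2 + 8 + 5 = 24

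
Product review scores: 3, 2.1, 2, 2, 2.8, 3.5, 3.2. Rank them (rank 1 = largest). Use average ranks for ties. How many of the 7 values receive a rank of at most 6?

Sorted (descending): 3.5, 3.2, 3, 2.8, 2.1, 2, 2
The 2 values of 2 occupy positions 6–7 → average rank (6+7)/2 = 6.5.
Ranks ≤ 6: {1, 2, 3, 4, 5} → 5 values.

5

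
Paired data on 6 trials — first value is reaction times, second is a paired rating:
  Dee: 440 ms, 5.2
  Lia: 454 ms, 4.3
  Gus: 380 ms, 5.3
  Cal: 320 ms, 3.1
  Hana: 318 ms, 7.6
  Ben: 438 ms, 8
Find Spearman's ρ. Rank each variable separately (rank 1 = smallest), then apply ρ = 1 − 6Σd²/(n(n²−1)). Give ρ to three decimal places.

-0.200

Ranks of variable 1: 5, 6, 3, 2, 1, 4
Ranks of variable 2: 3, 2, 4, 1, 5, 6
d = r₁ − r₂: 2, 4, -1, 1, -4, -2
d²: 4, 16, 1, 1, 16, 4; Σd² = 42
ρ = 1 − 6·42/(6·35) = 1 − 252/210 = -0.200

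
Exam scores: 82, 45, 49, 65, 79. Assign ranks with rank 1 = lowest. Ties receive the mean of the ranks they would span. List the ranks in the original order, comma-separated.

Sorted (ascending): 45, 49, 65, 79, 82
No ties — each value takes its position as its rank.

5, 1, 2, 3, 4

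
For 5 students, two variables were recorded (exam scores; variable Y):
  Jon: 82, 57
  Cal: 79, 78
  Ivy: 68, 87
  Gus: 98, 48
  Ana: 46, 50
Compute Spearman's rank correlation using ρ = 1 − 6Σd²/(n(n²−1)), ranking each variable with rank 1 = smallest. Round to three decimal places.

Ranks of variable 1: 4, 3, 2, 5, 1
Ranks of variable 2: 3, 4, 5, 1, 2
d = r₁ − r₂: 1, -1, -3, 4, -1
d²: 1, 1, 9, 16, 1; Σd² = 28
ρ = 1 − 6·28/(5·24) = 1 − 168/120 = -0.400

-0.400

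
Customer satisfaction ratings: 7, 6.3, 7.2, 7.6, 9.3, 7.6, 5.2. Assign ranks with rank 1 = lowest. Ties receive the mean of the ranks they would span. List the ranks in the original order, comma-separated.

Sorted (ascending): 5.2, 6.3, 7, 7.2, 7.6, 7.6, 9.3
The 2 values of 7.6 occupy positions 5–6 → average rank (5+6)/2 = 5.5.

3, 2, 4, 5.5, 7, 5.5, 1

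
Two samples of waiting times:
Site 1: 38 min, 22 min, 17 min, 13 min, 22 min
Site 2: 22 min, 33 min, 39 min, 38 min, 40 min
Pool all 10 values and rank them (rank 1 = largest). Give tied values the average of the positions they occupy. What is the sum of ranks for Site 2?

18.5

Sorted (descending): 40, 39, 38, 38, 33, 22, 22, 22, 17, 13
The 2 values of 38 occupy positions 3–4 → average rank (3+4)/2 = 3.5.
The 3 values of 22 occupy positions 6–8 → average rank 7.
Site 2 values → pooled ranks: 22→7, 33→5, 39→2, 38→3.5, 40→1
Rank sum = 7 + 5 + 2 + 3.5 + 1 = 18.5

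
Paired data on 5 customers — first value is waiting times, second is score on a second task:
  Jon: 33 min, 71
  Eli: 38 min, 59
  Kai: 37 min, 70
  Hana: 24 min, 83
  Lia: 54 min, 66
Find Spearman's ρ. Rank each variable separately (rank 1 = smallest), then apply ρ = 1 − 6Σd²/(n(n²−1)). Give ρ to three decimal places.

Ranks of variable 1: 2, 4, 3, 1, 5
Ranks of variable 2: 4, 1, 3, 5, 2
d = r₁ − r₂: -2, 3, 0, -4, 3
d²: 4, 9, 0, 16, 9; Σd² = 38
ρ = 1 − 6·38/(5·24) = 1 − 228/120 = -0.900

-0.900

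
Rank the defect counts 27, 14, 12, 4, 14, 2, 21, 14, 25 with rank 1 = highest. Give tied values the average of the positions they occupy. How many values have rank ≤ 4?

Sorted (descending): 27, 25, 21, 14, 14, 14, 12, 4, 2
The 3 values of 14 occupy positions 4–6 → average rank 5.
Ranks ≤ 4: {1, 2, 3} → 3 values.

3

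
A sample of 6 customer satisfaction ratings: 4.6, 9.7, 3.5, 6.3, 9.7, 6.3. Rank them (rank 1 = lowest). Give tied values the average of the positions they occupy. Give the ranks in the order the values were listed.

2, 5.5, 1, 3.5, 5.5, 3.5

Sorted (ascending): 3.5, 4.6, 6.3, 6.3, 9.7, 9.7
The 2 values of 6.3 occupy positions 3–4 → average rank (3+4)/2 = 3.5.
The 2 values of 9.7 occupy positions 5–6 → average rank (5+6)/2 = 5.5.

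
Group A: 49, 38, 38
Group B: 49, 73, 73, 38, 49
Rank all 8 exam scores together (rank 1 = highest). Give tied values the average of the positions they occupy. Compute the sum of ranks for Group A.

18

Sorted (descending): 73, 73, 49, 49, 49, 38, 38, 38
The 2 values of 73 occupy positions 1–2 → average rank (1+2)/2 = 1.5.
The 3 values of 49 occupy positions 3–5 → average rank 4.
The 3 values of 38 occupy positions 6–8 → average rank 7.
Group A values → pooled ranks: 49→4, 38→7, 38→7
Rank sum = 4 + 7 + 7 = 18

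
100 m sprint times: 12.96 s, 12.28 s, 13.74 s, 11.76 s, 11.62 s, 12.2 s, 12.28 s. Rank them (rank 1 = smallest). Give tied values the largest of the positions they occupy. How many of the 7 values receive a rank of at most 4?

Sorted (ascending): 11.62, 11.76, 12.2, 12.28, 12.28, 12.96, 13.74
The 2 values of 12.28 occupy positions 4–5 → each gets rank 5.
Ranks ≤ 4: {1, 2, 3} → 3 values.

3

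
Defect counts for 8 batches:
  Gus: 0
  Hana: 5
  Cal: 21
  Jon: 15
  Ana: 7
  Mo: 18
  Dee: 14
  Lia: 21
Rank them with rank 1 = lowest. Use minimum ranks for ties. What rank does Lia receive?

Sorted (ascending): 0, 5, 7, 14, 15, 18, 21, 21
The 2 values of 21 occupy positions 7–8 → each gets rank 7.
Lia has value 21 → rank 7.

7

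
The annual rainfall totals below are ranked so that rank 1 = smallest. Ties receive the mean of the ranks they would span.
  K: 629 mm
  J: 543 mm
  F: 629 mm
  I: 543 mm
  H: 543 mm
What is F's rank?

4.5

Sorted (ascending): 543, 543, 543, 629, 629
The 3 values of 543 occupy positions 1–3 → average rank 2.
The 2 values of 629 occupy positions 4–5 → average rank (4+5)/2 = 4.5.
F has value 629 mm → rank 4.5.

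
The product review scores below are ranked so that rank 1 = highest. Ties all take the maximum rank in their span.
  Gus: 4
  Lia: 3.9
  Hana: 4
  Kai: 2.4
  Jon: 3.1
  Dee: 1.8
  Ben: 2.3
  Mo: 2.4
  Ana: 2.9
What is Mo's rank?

7

Sorted (descending): 4, 4, 3.9, 3.1, 2.9, 2.4, 2.4, 2.3, 1.8
The 2 values of 4 occupy positions 1–2 → each gets rank 2.
The 2 values of 2.4 occupy positions 6–7 → each gets rank 7.
Mo has value 2.4 → rank 7.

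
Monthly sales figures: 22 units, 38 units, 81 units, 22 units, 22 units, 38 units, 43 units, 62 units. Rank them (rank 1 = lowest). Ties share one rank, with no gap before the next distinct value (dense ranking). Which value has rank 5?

Sorted (ascending): 22, 22, 22, 38, 38, 43, 62, 81
The 3 values of 22 share dense rank 1.
The 2 values of 38 share dense rank 2.
Remaining distinct values take the next consecutive integers.
Rank 5 → value 81.

81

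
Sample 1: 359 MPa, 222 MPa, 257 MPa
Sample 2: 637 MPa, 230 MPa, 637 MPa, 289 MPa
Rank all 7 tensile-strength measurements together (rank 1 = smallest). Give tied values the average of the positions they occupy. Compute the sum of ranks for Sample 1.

9

Sorted (ascending): 222, 230, 257, 289, 359, 637, 637
The 2 values of 637 occupy positions 6–7 → average rank (6+7)/2 = 6.5.
Sample 1 values → pooled ranks: 359→5, 222→1, 257→3
Rank sum = 5 + 1 + 3 = 9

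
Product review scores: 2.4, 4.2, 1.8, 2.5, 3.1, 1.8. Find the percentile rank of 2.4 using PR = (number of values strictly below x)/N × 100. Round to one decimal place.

33.3

N = 6.
Strictly below 2.4: 2. Equal to 2.4: 1.
PR = 2/6 × 100 = 33.3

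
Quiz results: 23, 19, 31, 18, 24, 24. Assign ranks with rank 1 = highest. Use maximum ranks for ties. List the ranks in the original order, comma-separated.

Sorted (descending): 31, 24, 24, 23, 19, 18
The 2 values of 24 occupy positions 2–3 → each gets rank 3.

4, 5, 1, 6, 3, 3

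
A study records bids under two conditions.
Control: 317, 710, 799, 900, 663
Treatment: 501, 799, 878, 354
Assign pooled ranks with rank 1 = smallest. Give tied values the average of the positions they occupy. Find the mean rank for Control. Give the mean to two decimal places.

5.10

Sorted (ascending): 317, 354, 501, 663, 710, 799, 799, 878, 900
The 2 values of 799 occupy positions 6–7 → average rank (6+7)/2 = 6.5.
Control values → pooled ranks: 317→1, 710→5, 799→6.5, 900→9, 663→4
Mean rank = (1 + 5 + 6.5 + 9 + 4) / 5 = 5.10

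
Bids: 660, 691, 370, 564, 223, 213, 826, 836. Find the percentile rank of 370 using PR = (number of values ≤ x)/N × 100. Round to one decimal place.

N = 8.
Strictly below 370: 2. Equal to 370: 1.
PR = 3/8 × 100 = 37.5

37.5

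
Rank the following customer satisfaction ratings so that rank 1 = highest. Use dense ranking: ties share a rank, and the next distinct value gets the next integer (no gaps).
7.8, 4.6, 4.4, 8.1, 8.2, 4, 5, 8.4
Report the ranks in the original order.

Sorted (descending): 8.4, 8.2, 8.1, 7.8, 5, 4.6, 4.4, 4
No ties — each value takes its position as its rank.

4, 6, 7, 3, 2, 8, 5, 1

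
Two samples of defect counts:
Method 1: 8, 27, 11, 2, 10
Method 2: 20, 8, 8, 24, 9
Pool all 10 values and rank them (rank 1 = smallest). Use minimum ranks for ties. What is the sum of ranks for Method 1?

Sorted (ascending): 2, 8, 8, 8, 9, 10, 11, 20, 24, 27
The 3 values of 8 occupy positions 2–4 → each gets rank 2.
Method 1 values → pooled ranks: 8→2, 27→10, 11→7, 2→1, 10→6
Rank sum = 2 + 10 + 7 + 1 + 6 = 26

26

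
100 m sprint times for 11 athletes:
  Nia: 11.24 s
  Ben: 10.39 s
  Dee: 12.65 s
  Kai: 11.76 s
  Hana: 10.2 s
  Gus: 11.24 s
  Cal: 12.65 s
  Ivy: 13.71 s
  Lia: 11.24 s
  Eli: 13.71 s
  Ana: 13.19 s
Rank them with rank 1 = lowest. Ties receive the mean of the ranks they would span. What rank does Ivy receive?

Sorted (ascending): 10.2, 10.39, 11.24, 11.24, 11.24, 11.76, 12.65, 12.65, 13.19, 13.71, 13.71
The 3 values of 11.24 occupy positions 3–5 → average rank 4.
The 2 values of 12.65 occupy positions 7–8 → average rank (7+8)/2 = 7.5.
The 2 values of 13.71 occupy positions 10–11 → average rank (10+11)/2 = 10.5.
Ivy has value 13.71 s → rank 10.5.

10.5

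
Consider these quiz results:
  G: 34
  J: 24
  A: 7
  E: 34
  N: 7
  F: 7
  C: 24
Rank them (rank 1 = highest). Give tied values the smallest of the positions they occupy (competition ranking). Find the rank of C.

3

Sorted (descending): 34, 34, 24, 24, 7, 7, 7
The 2 values of 34 occupy positions 1–2 → each gets rank 1.
The 2 values of 24 occupy positions 3–4 → each gets rank 3.
The 3 values of 7 occupy positions 5–7 → each gets rank 5.
C has value 24 → rank 3.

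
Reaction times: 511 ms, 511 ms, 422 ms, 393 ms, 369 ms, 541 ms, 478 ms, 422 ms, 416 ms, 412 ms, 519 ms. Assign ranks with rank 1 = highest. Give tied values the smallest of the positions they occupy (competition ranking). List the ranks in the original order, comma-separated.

3, 3, 6, 10, 11, 1, 5, 6, 8, 9, 2

Sorted (descending): 541, 519, 511, 511, 478, 422, 422, 416, 412, 393, 369
The 2 values of 511 occupy positions 3–4 → each gets rank 3.
The 2 values of 422 occupy positions 6–7 → each gets rank 6.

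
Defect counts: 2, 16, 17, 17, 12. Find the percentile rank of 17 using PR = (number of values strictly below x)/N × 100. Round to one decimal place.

60.0

N = 5.
Strictly below 17: 3. Equal to 17: 2.
PR = 3/5 × 100 = 60.0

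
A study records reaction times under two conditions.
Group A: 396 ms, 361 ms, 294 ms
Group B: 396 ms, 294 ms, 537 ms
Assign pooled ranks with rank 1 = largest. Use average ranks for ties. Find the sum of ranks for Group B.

Sorted (descending): 537, 396, 396, 361, 294, 294
The 2 values of 396 occupy positions 2–3 → average rank (2+3)/2 = 2.5.
The 2 values of 294 occupy positions 5–6 → average rank (5+6)/2 = 5.5.
Group B values → pooled ranks: 396→2.5, 294→5.5, 537→1
Rank sum = 2.5 + 5.5 + 1 = 9

9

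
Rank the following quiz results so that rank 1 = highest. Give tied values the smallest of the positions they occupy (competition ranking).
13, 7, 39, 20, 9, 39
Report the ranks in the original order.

Sorted (descending): 39, 39, 20, 13, 9, 7
The 2 values of 39 occupy positions 1–2 → each gets rank 1.

4, 6, 1, 3, 5, 1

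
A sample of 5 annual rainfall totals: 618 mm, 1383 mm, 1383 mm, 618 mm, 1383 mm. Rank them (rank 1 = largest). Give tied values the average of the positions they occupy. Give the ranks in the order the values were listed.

4.5, 2, 2, 4.5, 2

Sorted (descending): 1383, 1383, 1383, 618, 618
The 3 values of 1383 occupy positions 1–3 → average rank 2.
The 2 values of 618 occupy positions 4–5 → average rank (4+5)/2 = 4.5.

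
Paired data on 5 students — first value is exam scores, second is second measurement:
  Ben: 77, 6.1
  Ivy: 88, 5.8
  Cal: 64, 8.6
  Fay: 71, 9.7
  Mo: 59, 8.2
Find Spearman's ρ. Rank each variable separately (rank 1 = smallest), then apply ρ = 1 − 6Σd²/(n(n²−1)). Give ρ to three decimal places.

-0.600

Ranks of variable 1: 4, 5, 2, 3, 1
Ranks of variable 2: 2, 1, 4, 5, 3
d = r₁ − r₂: 2, 4, -2, -2, -2
d²: 4, 16, 4, 4, 4; Σd² = 32
ρ = 1 − 6·32/(5·24) = 1 − 192/120 = -0.600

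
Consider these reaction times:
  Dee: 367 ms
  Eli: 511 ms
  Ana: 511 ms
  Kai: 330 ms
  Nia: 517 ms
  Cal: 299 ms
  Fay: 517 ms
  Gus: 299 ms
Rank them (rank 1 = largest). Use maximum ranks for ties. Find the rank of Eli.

Sorted (descending): 517, 517, 511, 511, 367, 330, 299, 299
The 2 values of 517 occupy positions 1–2 → each gets rank 2.
The 2 values of 511 occupy positions 3–4 → each gets rank 4.
The 2 values of 299 occupy positions 7–8 → each gets rank 8.
Eli has value 511 ms → rank 4.

4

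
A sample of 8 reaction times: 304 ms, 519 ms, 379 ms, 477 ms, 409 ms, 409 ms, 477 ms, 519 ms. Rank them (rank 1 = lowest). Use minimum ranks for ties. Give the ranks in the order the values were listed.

Sorted (ascending): 304, 379, 409, 409, 477, 477, 519, 519
The 2 values of 409 occupy positions 3–4 → each gets rank 3.
The 2 values of 477 occupy positions 5–6 → each gets rank 5.
The 2 values of 519 occupy positions 7–8 → each gets rank 7.

1, 7, 2, 5, 3, 3, 5, 7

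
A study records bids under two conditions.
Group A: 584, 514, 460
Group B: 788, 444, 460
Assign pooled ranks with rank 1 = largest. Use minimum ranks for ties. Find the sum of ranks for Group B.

11

Sorted (descending): 788, 584, 514, 460, 460, 444
The 2 values of 460 occupy positions 4–5 → each gets rank 4.
Group B values → pooled ranks: 788→1, 444→6, 460→4
Rank sum = 1 + 6 + 4 = 11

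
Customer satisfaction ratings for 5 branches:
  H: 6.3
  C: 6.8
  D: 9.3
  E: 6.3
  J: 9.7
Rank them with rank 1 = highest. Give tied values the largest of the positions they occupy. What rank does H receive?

5

Sorted (descending): 9.7, 9.3, 6.8, 6.3, 6.3
The 2 values of 6.3 occupy positions 4–5 → each gets rank 5.
H has value 6.3 → rank 5.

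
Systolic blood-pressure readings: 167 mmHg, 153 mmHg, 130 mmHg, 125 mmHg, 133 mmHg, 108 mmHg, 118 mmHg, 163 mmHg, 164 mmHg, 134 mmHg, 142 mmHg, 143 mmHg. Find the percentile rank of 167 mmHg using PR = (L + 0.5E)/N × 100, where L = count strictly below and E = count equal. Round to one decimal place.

N = 12.
Strictly below 167: 11. Equal to 167: 1.
PR = (11 + 0.5·1)/12 × 100 = 95.8

95.8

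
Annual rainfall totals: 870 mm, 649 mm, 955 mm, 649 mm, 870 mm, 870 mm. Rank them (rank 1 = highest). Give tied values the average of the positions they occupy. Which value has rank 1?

955

Sorted (descending): 955, 870, 870, 870, 649, 649
The 3 values of 870 occupy positions 2–4 → average rank 3.
The 2 values of 649 occupy positions 5–6 → average rank (5+6)/2 = 5.5.
Rank 1 → value 955.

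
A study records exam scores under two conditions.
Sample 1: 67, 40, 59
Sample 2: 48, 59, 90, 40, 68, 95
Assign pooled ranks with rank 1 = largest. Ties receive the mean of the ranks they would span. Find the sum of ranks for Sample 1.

Sorted (descending): 95, 90, 68, 67, 59, 59, 48, 40, 40
The 2 values of 59 occupy positions 5–6 → average rank (5+6)/2 = 5.5.
The 2 values of 40 occupy positions 8–9 → average rank (8+9)/2 = 8.5.
Sample 1 values → pooled ranks: 67→4, 40→8.5, 59→5.5
Rank sum = 4 + 8.5 + 5.5 = 18

18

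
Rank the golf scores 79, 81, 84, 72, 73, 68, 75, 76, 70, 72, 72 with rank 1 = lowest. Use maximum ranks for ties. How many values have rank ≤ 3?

Sorted (ascending): 68, 70, 72, 72, 72, 73, 75, 76, 79, 81, 84
The 3 values of 72 occupy positions 3–5 → each gets rank 5.
Ranks ≤ 3: {1, 2} → 2 values.

2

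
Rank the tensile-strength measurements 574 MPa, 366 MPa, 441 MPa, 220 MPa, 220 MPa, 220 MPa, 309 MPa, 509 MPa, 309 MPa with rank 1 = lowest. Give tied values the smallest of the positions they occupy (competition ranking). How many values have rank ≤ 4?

Sorted (ascending): 220, 220, 220, 309, 309, 366, 441, 509, 574
The 3 values of 220 occupy positions 1–3 → each gets rank 1.
The 2 values of 309 occupy positions 4–5 → each gets rank 4.
Ranks ≤ 4: {1, 1, 1, 4, 4} → 5 values.

5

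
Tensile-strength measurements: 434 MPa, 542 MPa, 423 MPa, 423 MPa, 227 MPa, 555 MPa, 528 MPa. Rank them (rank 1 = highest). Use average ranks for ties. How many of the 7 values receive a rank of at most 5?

Sorted (descending): 555, 542, 528, 434, 423, 423, 227
The 2 values of 423 occupy positions 5–6 → average rank (5+6)/2 = 5.5.
Ranks ≤ 5: {1, 2, 3, 4} → 4 values.

4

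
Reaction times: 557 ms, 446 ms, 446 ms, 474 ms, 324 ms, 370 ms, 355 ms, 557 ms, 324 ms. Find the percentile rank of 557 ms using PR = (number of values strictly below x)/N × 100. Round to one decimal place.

77.8

N = 9.
Strictly below 557: 7. Equal to 557: 2.
PR = 7/9 × 100 = 77.8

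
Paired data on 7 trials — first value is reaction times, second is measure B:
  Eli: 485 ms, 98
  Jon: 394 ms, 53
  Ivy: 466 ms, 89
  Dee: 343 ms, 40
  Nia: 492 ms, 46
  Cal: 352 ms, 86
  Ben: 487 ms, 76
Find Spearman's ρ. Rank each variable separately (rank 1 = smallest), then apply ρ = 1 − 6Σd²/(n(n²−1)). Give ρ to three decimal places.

Ranks of variable 1: 5, 3, 4, 1, 7, 2, 6
Ranks of variable 2: 7, 3, 6, 1, 2, 5, 4
d = r₁ − r₂: -2, 0, -2, 0, 5, -3, 2
d²: 4, 0, 4, 0, 25, 9, 4; Σd² = 46
ρ = 1 − 6·46/(7·48) = 1 − 276/336 = 0.179

0.179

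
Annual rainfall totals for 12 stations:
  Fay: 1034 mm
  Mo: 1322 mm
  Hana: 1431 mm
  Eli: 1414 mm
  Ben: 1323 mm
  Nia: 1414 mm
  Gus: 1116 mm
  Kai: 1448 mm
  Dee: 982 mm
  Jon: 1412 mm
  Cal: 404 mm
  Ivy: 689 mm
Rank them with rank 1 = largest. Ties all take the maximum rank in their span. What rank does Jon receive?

5

Sorted (descending): 1448, 1431, 1414, 1414, 1412, 1323, 1322, 1116, 1034, 982, 689, 404
The 2 values of 1414 occupy positions 3–4 → each gets rank 4.
Jon has value 1412 mm → rank 5.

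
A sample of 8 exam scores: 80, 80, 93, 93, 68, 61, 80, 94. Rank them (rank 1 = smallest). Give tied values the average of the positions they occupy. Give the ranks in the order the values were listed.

4, 4, 6.5, 6.5, 2, 1, 4, 8

Sorted (ascending): 61, 68, 80, 80, 80, 93, 93, 94
The 3 values of 80 occupy positions 3–5 → average rank 4.
The 2 values of 93 occupy positions 6–7 → average rank (6+7)/2 = 6.5.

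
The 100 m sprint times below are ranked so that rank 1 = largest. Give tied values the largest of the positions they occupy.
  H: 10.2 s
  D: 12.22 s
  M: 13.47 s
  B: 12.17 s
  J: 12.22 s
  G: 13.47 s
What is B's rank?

5

Sorted (descending): 13.47, 13.47, 12.22, 12.22, 12.17, 10.2
The 2 values of 13.47 occupy positions 1–2 → each gets rank 2.
The 2 values of 12.22 occupy positions 3–4 → each gets rank 4.
B has value 12.17 s → rank 5.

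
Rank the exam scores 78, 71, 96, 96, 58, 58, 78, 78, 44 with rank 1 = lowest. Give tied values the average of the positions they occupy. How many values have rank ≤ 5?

Sorted (ascending): 44, 58, 58, 71, 78, 78, 78, 96, 96
The 2 values of 58 occupy positions 2–3 → average rank (2+3)/2 = 2.5.
The 3 values of 78 occupy positions 5–7 → average rank 6.
The 2 values of 96 occupy positions 8–9 → average rank (8+9)/2 = 8.5.
Ranks ≤ 5: {1, 2.5, 2.5, 4} → 4 values.

4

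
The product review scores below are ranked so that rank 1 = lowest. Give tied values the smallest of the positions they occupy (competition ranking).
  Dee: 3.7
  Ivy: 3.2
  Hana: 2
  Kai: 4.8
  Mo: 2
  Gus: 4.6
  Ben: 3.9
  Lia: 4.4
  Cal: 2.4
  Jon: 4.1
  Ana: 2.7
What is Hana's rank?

1

Sorted (ascending): 2, 2, 2.4, 2.7, 3.2, 3.7, 3.9, 4.1, 4.4, 4.6, 4.8
The 2 values of 2 occupy positions 1–2 → each gets rank 1.
Hana has value 2 → rank 1.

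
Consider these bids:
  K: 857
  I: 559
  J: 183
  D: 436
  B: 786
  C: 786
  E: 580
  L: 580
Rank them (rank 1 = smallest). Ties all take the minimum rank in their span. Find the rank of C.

Sorted (ascending): 183, 436, 559, 580, 580, 786, 786, 857
The 2 values of 580 occupy positions 4–5 → each gets rank 4.
The 2 values of 786 occupy positions 6–7 → each gets rank 6.
C has value 786 → rank 6.

6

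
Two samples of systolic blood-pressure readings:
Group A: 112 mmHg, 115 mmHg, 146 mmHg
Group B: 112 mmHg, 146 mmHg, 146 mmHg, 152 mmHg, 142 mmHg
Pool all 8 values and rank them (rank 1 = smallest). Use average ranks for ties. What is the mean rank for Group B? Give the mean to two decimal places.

5.10

Sorted (ascending): 112, 112, 115, 142, 146, 146, 146, 152
The 2 values of 112 occupy positions 1–2 → average rank (1+2)/2 = 1.5.
The 3 values of 146 occupy positions 5–7 → average rank 6.
Group B values → pooled ranks: 112→1.5, 146→6, 146→6, 152→8, 142→4
Mean rank = (1.5 + 6 + 6 + 8 + 4) / 5 = 5.10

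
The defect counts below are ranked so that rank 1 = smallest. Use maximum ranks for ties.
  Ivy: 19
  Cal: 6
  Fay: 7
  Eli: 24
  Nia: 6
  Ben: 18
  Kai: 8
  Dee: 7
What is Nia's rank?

Sorted (ascending): 6, 6, 7, 7, 8, 18, 19, 24
The 2 values of 6 occupy positions 1–2 → each gets rank 2.
The 2 values of 7 occupy positions 3–4 → each gets rank 4.
Nia has value 6 → rank 2.

2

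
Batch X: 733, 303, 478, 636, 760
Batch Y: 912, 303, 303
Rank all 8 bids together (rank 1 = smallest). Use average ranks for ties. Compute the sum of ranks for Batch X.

24

Sorted (ascending): 303, 303, 303, 478, 636, 733, 760, 912
The 3 values of 303 occupy positions 1–3 → average rank 2.
Batch X values → pooled ranks: 733→6, 303→2, 478→4, 636→5, 760→7
Rank sum = 6 + 2 + 4 + 5 + 7 = 24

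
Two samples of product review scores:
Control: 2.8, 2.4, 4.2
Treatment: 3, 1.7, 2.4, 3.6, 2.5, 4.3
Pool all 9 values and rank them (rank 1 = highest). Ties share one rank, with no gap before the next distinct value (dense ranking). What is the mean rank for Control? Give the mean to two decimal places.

4.67

Sorted (descending): 4.3, 4.2, 3.6, 3, 2.8, 2.5, 2.4, 2.4, 1.7
The 2 values of 2.4 share dense rank 7.
Remaining distinct values take the next consecutive integers.
Control values → pooled ranks: 2.8→5, 2.4→7, 4.2→2
Mean rank = (5 + 7 + 2) / 3 = 4.67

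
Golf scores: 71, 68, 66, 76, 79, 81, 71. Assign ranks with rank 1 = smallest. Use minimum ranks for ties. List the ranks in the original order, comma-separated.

3, 2, 1, 5, 6, 7, 3

Sorted (ascending): 66, 68, 71, 71, 76, 79, 81
The 2 values of 71 occupy positions 3–4 → each gets rank 3.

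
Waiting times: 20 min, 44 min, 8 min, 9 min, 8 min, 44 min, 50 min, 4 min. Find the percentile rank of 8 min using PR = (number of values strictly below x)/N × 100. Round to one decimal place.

N = 8.
Strictly below 8: 1. Equal to 8: 2.
PR = 1/8 × 100 = 12.5

12.5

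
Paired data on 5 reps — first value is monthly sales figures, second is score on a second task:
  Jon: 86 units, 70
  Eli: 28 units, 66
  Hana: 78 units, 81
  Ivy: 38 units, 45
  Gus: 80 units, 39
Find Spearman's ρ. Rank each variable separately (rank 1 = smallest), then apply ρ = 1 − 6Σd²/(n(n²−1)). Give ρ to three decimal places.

Ranks of variable 1: 5, 1, 3, 2, 4
Ranks of variable 2: 4, 3, 5, 2, 1
d = r₁ − r₂: 1, -2, -2, 0, 3
d²: 1, 4, 4, 0, 9; Σd² = 18
ρ = 1 − 6·18/(5·24) = 1 − 108/120 = 0.100

0.100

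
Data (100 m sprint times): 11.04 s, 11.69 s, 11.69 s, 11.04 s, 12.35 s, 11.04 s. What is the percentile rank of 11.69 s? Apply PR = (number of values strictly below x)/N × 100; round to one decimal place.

50.0

N = 6.
Strictly below 11.69: 3. Equal to 11.69: 2.
PR = 3/6 × 100 = 50.0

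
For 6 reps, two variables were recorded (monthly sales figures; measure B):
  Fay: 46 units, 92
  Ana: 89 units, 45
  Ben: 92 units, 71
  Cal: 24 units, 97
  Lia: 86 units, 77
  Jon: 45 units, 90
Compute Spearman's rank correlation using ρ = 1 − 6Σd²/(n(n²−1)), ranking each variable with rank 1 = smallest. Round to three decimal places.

-0.886

Ranks of variable 1: 3, 5, 6, 1, 4, 2
Ranks of variable 2: 5, 1, 2, 6, 3, 4
d = r₁ − r₂: -2, 4, 4, -5, 1, -2
d²: 4, 16, 16, 25, 1, 4; Σd² = 66
ρ = 1 − 6·66/(6·35) = 1 − 396/210 = -0.886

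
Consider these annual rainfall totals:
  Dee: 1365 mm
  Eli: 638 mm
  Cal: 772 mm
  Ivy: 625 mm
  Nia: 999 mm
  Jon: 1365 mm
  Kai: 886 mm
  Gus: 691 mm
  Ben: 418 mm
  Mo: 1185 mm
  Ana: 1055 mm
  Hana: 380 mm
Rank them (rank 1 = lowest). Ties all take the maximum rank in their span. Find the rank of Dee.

Sorted (ascending): 380, 418, 625, 638, 691, 772, 886, 999, 1055, 1185, 1365, 1365
The 2 values of 1365 occupy positions 11–12 → each gets rank 12.
Dee has value 1365 mm → rank 12.

12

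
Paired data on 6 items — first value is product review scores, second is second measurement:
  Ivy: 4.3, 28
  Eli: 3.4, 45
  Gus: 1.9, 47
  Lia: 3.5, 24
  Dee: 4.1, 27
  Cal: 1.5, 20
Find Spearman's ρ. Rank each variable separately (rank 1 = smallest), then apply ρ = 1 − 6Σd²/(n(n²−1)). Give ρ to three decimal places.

Ranks of variable 1: 6, 3, 2, 4, 5, 1
Ranks of variable 2: 4, 5, 6, 2, 3, 1
d = r₁ − r₂: 2, -2, -4, 2, 2, 0
d²: 4, 4, 16, 4, 4, 0; Σd² = 32
ρ = 1 − 6·32/(6·35) = 1 − 192/210 = 0.086

0.086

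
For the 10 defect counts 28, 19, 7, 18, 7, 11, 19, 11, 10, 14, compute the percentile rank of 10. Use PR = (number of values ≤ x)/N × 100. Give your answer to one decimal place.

30.0

N = 10.
Strictly below 10: 2. Equal to 10: 1.
PR = 3/10 × 100 = 30.0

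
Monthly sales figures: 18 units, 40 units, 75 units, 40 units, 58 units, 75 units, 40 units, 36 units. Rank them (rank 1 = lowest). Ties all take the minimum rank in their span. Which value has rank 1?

18

Sorted (ascending): 18, 36, 40, 40, 40, 58, 75, 75
The 3 values of 40 occupy positions 3–5 → each gets rank 3.
The 2 values of 75 occupy positions 7–8 → each gets rank 7.
Rank 1 → value 18.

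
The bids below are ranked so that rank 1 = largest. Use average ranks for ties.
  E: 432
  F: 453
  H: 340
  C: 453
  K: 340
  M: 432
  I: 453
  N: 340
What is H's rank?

7

Sorted (descending): 453, 453, 453, 432, 432, 340, 340, 340
The 3 values of 453 occupy positions 1–3 → average rank 2.
The 2 values of 432 occupy positions 4–5 → average rank (4+5)/2 = 4.5.
The 3 values of 340 occupy positions 6–8 → average rank 7.
H has value 340 → rank 7.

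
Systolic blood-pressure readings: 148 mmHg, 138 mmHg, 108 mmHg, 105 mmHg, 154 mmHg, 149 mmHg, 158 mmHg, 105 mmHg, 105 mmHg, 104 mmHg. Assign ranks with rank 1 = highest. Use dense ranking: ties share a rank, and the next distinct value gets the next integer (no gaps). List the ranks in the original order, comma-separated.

Sorted (descending): 158, 154, 149, 148, 138, 108, 105, 105, 105, 104
The 3 values of 105 share dense rank 7.
Remaining distinct values take the next consecutive integers.

4, 5, 6, 7, 2, 3, 1, 7, 7, 8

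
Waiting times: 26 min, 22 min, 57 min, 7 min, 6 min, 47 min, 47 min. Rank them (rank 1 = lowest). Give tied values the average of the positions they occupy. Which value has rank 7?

Sorted (ascending): 6, 7, 22, 26, 47, 47, 57
The 2 values of 47 occupy positions 5–6 → average rank (5+6)/2 = 5.5.
Rank 7 → value 57.

57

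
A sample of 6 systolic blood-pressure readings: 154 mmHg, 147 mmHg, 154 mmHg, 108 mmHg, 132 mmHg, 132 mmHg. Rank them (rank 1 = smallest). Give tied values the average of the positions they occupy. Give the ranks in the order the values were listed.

Sorted (ascending): 108, 132, 132, 147, 154, 154
The 2 values of 132 occupy positions 2–3 → average rank (2+3)/2 = 2.5.
The 2 values of 154 occupy positions 5–6 → average rank (5+6)/2 = 5.5.

5.5, 4, 5.5, 1, 2.5, 2.5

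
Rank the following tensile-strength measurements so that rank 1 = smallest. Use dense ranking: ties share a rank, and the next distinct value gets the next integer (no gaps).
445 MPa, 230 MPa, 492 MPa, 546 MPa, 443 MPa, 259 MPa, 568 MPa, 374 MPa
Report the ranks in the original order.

5, 1, 6, 7, 4, 2, 8, 3

Sorted (ascending): 230, 259, 374, 443, 445, 492, 546, 568
No ties — each value takes its position as its rank.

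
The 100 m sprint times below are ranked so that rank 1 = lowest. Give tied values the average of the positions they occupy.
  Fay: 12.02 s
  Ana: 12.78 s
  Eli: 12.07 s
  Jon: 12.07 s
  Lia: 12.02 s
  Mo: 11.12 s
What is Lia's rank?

Sorted (ascending): 11.12, 12.02, 12.02, 12.07, 12.07, 12.78
The 2 values of 12.02 occupy positions 2–3 → average rank (2+3)/2 = 2.5.
The 2 values of 12.07 occupy positions 4–5 → average rank (4+5)/2 = 4.5.
Lia has value 12.02 s → rank 2.5.

2.5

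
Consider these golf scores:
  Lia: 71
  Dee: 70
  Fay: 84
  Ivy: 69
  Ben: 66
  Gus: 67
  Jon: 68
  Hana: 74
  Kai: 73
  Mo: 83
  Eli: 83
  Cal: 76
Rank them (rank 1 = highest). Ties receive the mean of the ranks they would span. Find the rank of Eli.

2.5

Sorted (descending): 84, 83, 83, 76, 74, 73, 71, 70, 69, 68, 67, 66
The 2 values of 83 occupy positions 2–3 → average rank (2+3)/2 = 2.5.
Eli has value 83 → rank 2.5.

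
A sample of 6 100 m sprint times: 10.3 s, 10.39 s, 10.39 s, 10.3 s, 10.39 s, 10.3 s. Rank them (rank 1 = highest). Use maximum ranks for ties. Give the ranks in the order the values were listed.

6, 3, 3, 6, 3, 6

Sorted (descending): 10.39, 10.39, 10.39, 10.3, 10.3, 10.3
The 3 values of 10.39 occupy positions 1–3 → each gets rank 3.
The 3 values of 10.3 occupy positions 4–6 → each gets rank 6.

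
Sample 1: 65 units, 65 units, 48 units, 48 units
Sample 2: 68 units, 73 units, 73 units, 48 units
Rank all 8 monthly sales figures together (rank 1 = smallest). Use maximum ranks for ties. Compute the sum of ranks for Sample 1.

16

Sorted (ascending): 48, 48, 48, 65, 65, 68, 73, 73
The 3 values of 48 occupy positions 1–3 → each gets rank 3.
The 2 values of 65 occupy positions 4–5 → each gets rank 5.
The 2 values of 73 occupy positions 7–8 → each gets rank 8.
Sample 1 values → pooled ranks: 65→5, 65→5, 48→3, 48→3
Rank sum = 5 + 5 + 3 + 3 = 16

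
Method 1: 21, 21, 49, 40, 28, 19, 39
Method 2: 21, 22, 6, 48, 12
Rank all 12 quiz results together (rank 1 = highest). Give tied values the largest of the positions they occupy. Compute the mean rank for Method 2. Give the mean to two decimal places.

Sorted (descending): 49, 48, 40, 39, 28, 22, 21, 21, 21, 19, 12, 6
The 3 values of 21 occupy positions 7–9 → each gets rank 9.
Method 2 values → pooled ranks: 21→9, 22→6, 6→12, 48→2, 12→11
Mean rank = (9 + 6 + 12 + 2 + 11) / 5 = 8.00

8.00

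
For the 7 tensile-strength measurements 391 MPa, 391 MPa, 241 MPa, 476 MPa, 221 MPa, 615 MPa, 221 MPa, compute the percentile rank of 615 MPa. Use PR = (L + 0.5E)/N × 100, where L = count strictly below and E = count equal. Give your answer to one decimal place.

92.9

N = 7.
Strictly below 615: 6. Equal to 615: 1.
PR = (6 + 0.5·1)/7 × 100 = 92.9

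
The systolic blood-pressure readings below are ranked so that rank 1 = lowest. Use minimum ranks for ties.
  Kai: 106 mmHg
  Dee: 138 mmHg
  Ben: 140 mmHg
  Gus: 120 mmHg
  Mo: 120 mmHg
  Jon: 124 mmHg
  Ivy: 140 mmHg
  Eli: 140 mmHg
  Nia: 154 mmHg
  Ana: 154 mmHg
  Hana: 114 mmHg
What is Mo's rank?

3

Sorted (ascending): 106, 114, 120, 120, 124, 138, 140, 140, 140, 154, 154
The 2 values of 120 occupy positions 3–4 → each gets rank 3.
The 3 values of 140 occupy positions 7–9 → each gets rank 7.
The 2 values of 154 occupy positions 10–11 → each gets rank 10.
Mo has value 120 mmHg → rank 3.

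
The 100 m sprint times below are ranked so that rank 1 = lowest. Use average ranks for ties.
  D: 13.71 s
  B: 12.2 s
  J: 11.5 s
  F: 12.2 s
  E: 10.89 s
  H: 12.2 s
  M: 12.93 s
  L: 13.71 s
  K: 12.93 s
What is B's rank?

Sorted (ascending): 10.89, 11.5, 12.2, 12.2, 12.2, 12.93, 12.93, 13.71, 13.71
The 3 values of 12.2 occupy positions 3–5 → average rank 4.
The 2 values of 12.93 occupy positions 6–7 → average rank (6+7)/2 = 6.5.
The 2 values of 13.71 occupy positions 8–9 → average rank (8+9)/2 = 8.5.
B has value 12.2 s → rank 4.

4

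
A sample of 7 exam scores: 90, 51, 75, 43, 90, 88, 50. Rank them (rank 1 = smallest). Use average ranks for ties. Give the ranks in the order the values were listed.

Sorted (ascending): 43, 50, 51, 75, 88, 90, 90
The 2 values of 90 occupy positions 6–7 → average rank (6+7)/2 = 6.5.

6.5, 3, 4, 1, 6.5, 5, 2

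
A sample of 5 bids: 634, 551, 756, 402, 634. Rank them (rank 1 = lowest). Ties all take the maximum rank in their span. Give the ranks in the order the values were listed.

Sorted (ascending): 402, 551, 634, 634, 756
The 2 values of 634 occupy positions 3–4 → each gets rank 4.

4, 2, 5, 1, 4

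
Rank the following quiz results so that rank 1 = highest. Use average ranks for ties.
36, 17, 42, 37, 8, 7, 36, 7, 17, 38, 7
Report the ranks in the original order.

4.5, 6.5, 1, 3, 8, 10, 4.5, 10, 6.5, 2, 10

Sorted (descending): 42, 38, 37, 36, 36, 17, 17, 8, 7, 7, 7
The 2 values of 36 occupy positions 4–5 → average rank (4+5)/2 = 4.5.
The 2 values of 17 occupy positions 6–7 → average rank (6+7)/2 = 6.5.
The 3 values of 7 occupy positions 9–11 → average rank 10.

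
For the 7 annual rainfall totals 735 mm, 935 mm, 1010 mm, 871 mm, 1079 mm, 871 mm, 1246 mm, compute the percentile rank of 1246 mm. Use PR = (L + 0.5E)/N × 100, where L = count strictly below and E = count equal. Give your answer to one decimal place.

92.9

N = 7.
Strictly below 1246: 6. Equal to 1246: 1.
PR = (6 + 0.5·1)/7 × 100 = 92.9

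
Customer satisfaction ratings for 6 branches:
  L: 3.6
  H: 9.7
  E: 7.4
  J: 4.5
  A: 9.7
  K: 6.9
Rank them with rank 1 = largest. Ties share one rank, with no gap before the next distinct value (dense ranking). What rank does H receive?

1

Sorted (descending): 9.7, 9.7, 7.4, 6.9, 4.5, 3.6
The 2 values of 9.7 share dense rank 1.
Remaining distinct values take the next consecutive integers.
H has value 9.7 → rank 1.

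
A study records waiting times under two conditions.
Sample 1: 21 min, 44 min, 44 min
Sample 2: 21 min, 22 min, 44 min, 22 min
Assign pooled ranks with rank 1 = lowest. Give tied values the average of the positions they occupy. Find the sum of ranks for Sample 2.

14.5

Sorted (ascending): 21, 21, 22, 22, 44, 44, 44
The 2 values of 21 occupy positions 1–2 → average rank (1+2)/2 = 1.5.
The 2 values of 22 occupy positions 3–4 → average rank (3+4)/2 = 3.5.
The 3 values of 44 occupy positions 5–7 → average rank 6.
Sample 2 values → pooled ranks: 21→1.5, 22→3.5, 44→6, 22→3.5
Rank sum = 1.5 + 3.5 + 6 + 3.5 = 14.5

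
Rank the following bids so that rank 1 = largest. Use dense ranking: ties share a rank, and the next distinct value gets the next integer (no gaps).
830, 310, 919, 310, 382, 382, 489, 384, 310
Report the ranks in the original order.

2, 6, 1, 6, 5, 5, 3, 4, 6

Sorted (descending): 919, 830, 489, 384, 382, 382, 310, 310, 310
The 2 values of 382 share dense rank 5.
The 3 values of 310 share dense rank 6.
Remaining distinct values take the next consecutive integers.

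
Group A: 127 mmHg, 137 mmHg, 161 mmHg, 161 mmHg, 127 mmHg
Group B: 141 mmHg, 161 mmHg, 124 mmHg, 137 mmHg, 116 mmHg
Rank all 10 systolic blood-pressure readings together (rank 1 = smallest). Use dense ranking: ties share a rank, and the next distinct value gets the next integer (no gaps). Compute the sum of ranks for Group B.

18

Sorted (ascending): 116, 124, 127, 127, 137, 137, 141, 161, 161, 161
The 2 values of 127 share dense rank 3.
The 2 values of 137 share dense rank 4.
The 3 values of 161 share dense rank 6.
Remaining distinct values take the next consecutive integers.
Group B values → pooled ranks: 141→5, 161→6, 124→2, 137→4, 116→1
Rank sum = 5 + 6 + 2 + 4 + 1 = 18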